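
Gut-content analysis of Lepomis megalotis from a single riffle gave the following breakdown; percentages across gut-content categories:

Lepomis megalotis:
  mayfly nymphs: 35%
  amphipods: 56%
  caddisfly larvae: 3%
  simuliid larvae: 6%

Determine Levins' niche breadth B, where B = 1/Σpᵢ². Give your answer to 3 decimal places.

Convert percentages to proportions (divide by 100).
Σpᵢ² = 0.35² + 0.56² + 0.03² + 0.06² = 0.1225 + 0.3136 + 0.0009 + 0.0036 = 0.4406
B = 1 / 0.4406 = 2.26963

2.270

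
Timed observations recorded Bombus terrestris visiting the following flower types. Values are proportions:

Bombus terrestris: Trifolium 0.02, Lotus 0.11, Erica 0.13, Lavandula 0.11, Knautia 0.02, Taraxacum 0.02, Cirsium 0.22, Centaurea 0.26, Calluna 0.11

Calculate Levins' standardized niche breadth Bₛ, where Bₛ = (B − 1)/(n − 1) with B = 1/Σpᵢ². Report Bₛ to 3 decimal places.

0.609

Σpᵢ² = 0.02² + 0.11² + 0.13² + 0.11² + 0.02² + 0.02² + 0.22² + 0.26² + 0.11² = 0.0004 + 0.0121 + 0.0169 + 0.0121 + 0.0004 + 0.0004 + 0.0484 + 0.0676 + 0.0121 = 0.1704
B = 1 / 0.1704 = 5.86854
Bₛ = (B − 1)/(n − 1) = (5.86854 − 1)/(9 − 1) = 4.86854/8 = 0.60857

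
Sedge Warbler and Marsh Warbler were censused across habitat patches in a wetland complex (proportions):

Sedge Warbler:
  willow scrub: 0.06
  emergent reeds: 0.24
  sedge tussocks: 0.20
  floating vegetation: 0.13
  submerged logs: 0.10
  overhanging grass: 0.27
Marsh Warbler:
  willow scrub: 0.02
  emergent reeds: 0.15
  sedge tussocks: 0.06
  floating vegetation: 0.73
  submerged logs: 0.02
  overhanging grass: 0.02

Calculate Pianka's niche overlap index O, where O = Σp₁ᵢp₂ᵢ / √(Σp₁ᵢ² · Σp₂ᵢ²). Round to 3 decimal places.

0.451

Σ p₁ᵢp₂ᵢ = 0.0012 + 0.0360 + 0.0120 + 0.0949 + 0.0020 + 0.0054 = 0.1515
Σp_1ᵢ² = 0.06² + 0.24² + 0.20² + 0.13² + 0.10² + 0.27² = 0.0036 + 0.0576 + 0.0400 + 0.0169 + 0.0100 + 0.0729 = 0.2010
Σp_2ᵢ² = 0.02² + 0.15² + 0.06² + 0.73² + 0.02² + 0.02² = 0.0004 + 0.0225 + 0.0036 + 0.5329 + 0.0004 + 0.0004 = 0.5602
O = 0.1515 / √(0.2010 × 0.5602) = 0.1515 / 0.335560 = 0.45148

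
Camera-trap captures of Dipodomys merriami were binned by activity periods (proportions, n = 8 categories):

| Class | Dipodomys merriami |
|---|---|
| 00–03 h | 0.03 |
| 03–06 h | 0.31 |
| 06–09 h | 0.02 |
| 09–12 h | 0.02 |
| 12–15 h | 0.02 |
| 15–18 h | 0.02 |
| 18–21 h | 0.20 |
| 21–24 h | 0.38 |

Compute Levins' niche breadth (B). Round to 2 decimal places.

3.53

Σpᵢ² = 0.03² + 0.31² + 0.02² + 0.02² + 0.02² + 0.02² + 0.20² + 0.38² = 0.0009 + 0.0961 + 0.0004 + 0.0004 + 0.0004 + 0.0004 + 0.0400 + 0.1444 = 0.2830
B = 1 / 0.2830 = 3.5336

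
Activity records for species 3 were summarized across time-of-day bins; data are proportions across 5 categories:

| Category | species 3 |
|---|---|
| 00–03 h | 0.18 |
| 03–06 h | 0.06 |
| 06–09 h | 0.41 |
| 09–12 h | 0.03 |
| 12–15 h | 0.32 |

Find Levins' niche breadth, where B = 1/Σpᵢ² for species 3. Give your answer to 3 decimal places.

3.253

Σpᵢ² = 0.18² + 0.06² + 0.41² + 0.03² + 0.32² = 0.0324 + 0.0036 + 0.1681 + 0.0009 + 0.1024 = 0.3074
B = 1 / 0.3074 = 3.25309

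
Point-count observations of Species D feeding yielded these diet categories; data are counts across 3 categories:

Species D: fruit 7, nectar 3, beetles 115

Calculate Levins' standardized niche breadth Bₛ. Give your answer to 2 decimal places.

0.09

Proportions for Species D (n=125): 7/125=0.0560, 3/125=0.0240, 115/125=0.9200
Σpᵢ² = 0.0560² + 0.0240² + 0.9200² = 0.003136 + 0.000576 + 0.846400 = 0.850112
B = 1 / 0.850112 = 1.1763
Bₛ = (B − 1)/(n − 1) = (1.1763 − 1)/(3 − 1) = 0.1763/2 = 0.0882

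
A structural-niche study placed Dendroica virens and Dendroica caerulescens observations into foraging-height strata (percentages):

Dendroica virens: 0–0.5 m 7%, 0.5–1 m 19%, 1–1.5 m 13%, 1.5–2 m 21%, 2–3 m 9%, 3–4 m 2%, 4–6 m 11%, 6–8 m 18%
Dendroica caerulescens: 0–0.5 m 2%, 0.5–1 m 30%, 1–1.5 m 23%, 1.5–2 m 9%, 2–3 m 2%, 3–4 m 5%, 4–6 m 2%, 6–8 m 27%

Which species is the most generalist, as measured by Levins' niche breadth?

Dendroica virens

Convert percentages to proportions (divide by 100).
Σp_vireᵢ² = 0.07² + 0.19² + 0.13² + 0.21² + 0.09² + 0.02² + 0.11² + 0.18² = 0.0049 + 0.0361 + 0.0169 + 0.0441 + 0.0081 + 0.0004 + 0.0121 + 0.0324 = 0.1550
B_vire = 1 / 0.1550 = 6.4516
Σp_caerᵢ² = 0.02² + 0.30² + 0.23² + 0.09² + 0.02² + 0.05² + 0.02² + 0.27² = 0.0004 + 0.0900 + 0.0529 + 0.0081 + 0.0004 + 0.0025 + 0.0004 + 0.0729 = 0.2276
B_caer = 1 / 0.2276 = 4.3937
Highest B → broadest niche (most generalist): Dendroica virens (B = 6.45).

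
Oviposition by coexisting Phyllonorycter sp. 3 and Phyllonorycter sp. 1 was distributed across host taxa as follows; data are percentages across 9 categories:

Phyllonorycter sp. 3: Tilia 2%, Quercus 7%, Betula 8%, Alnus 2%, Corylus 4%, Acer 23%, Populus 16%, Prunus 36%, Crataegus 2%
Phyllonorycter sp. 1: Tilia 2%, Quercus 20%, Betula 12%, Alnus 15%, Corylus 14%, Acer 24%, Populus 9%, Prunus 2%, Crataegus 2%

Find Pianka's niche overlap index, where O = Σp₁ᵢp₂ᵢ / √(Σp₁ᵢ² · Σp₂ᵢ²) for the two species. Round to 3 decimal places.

0.576

Convert percentages to proportions (divide by 100).
Σ p₁ᵢp₂ᵢ = 0.0004 + 0.0140 + 0.0096 + 0.0030 + 0.0056 + 0.0552 + 0.0144 + 0.0072 + 0.0004 = 0.1098
Σp_1ᵢ² = 0.02² + 0.07² + 0.08² + 0.02² + 0.04² + 0.23² + 0.16² + 0.36² + 0.02² = 0.0004 + 0.0049 + 0.0064 + 0.0004 + 0.0016 + 0.0529 + 0.0256 + 0.1296 + 0.0004 = 0.2222
Σp_2ᵢ² = 0.02² + 0.20² + 0.12² + 0.15² + 0.14² + 0.24² + 0.09² + 0.02² + 0.02² = 0.0004 + 0.0400 + 0.0144 + 0.0225 + 0.0196 + 0.0576 + 0.0081 + 0.0004 + 0.0004 = 0.1634
O = 0.1098 / √(0.2222 × 0.1634) = 0.1098 / 0.190545 = 0.57624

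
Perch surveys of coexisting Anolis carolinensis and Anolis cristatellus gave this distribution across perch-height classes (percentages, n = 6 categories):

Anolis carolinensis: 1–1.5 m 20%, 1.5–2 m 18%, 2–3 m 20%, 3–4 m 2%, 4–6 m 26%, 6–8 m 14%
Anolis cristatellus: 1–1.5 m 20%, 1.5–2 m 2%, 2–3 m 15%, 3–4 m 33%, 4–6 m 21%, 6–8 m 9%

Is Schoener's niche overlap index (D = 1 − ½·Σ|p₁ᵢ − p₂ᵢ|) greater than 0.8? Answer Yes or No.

No

Convert percentages to proportions (divide by 100).
Σ|p₁ᵢ − p₂ᵢ| = 0.00 + 0.16 + 0.05 + 0.31 + 0.05 + 0.05 = 0.62
D = 1 − ½ × 0.62 = 1 − 0.310 = 0.6900
D = 0.6900 < 0.8 → No.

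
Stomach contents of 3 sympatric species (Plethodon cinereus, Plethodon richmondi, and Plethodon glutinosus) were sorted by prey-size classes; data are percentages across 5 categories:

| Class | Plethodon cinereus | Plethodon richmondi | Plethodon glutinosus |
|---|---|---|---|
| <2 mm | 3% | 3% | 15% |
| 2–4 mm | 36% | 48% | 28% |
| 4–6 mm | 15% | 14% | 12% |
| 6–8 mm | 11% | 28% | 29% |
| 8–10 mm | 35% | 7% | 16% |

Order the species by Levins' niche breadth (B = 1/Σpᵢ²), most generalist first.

Convert percentages to proportions (divide by 100).
Σp_cineᵢ² = 0.03² + 0.36² + 0.15² + 0.11² + 0.35² = 0.0009 + 0.1296 + 0.0225 + 0.0121 + 0.1225 = 0.2876
B_cine = 1 / 0.2876 = 3.4771
Σp_richᵢ² = 0.03² + 0.48² + 0.14² + 0.28² + 0.07² = 0.0009 + 0.2304 + 0.0196 + 0.0784 + 0.0049 = 0.3342
B_rich = 1 / 0.3342 = 2.9922
Σp_glutᵢ² = 0.15² + 0.28² + 0.12² + 0.29² + 0.16² = 0.0225 + 0.0784 + 0.0144 + 0.0841 + 0.0256 = 0.2250
B_glut = 1 / 0.2250 = 4.4444
Ranking by B (broadest → narrowest): Plethodon glutinosus (4.44) > Plethodon cinereus (3.48) > Plethodon richmondi (2.99)

Plethodon glutinosus > Plethodon cinereus > Plethodon richmondi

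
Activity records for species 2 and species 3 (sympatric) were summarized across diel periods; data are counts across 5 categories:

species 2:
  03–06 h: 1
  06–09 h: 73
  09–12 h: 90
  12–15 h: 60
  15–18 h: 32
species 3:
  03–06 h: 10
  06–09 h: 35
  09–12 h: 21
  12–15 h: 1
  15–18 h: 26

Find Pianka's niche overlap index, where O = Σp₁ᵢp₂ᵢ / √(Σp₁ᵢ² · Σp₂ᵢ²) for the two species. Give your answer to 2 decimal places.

Proportions for species 2 (n=256): 1/256=0.0039, 73/256=0.2852, 90/256=0.3516, 60/256=0.2344, 32/256=0.1250
Proportions for species 3 (n=93): 10/93=0.1075, 35/93=0.3763, 21/93=0.2258, 1/93=0.0108, 26/93=0.2796
Σ p₁ᵢp₂ᵢ = 0.000419 + 0.107321 + 0.079391 + 0.002532 + 0.034950 = 0.224613
Σp_1ᵢ² = 0.0039² + 0.2852² + 0.3516² + 0.2344² + 0.1250² = 0.000015 + 0.081339 + 0.123623 + 0.054943 + 0.015625 = 0.275545
Σp_2ᵢ² = 0.1075² + 0.3763² + 0.2258² + 0.0108² + 0.2796² = 0.011556 + 0.141602 + 0.050986 + 0.000117 + 0.078176 = 0.282437
O = 0.224613 / √(0.275545 × 0.282437) = 0.224613 / 0.2789697 = 0.8052

0.81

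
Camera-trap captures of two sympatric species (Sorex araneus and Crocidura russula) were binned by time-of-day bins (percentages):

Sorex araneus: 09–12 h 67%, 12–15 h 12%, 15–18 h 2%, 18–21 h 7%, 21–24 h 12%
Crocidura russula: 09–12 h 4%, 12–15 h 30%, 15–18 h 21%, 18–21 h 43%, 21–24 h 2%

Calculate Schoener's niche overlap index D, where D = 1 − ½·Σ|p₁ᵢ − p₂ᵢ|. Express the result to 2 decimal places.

Convert percentages to proportions (divide by 100).
Σ|p₁ᵢ − p₂ᵢ| = 0.63 + 0.18 + 0.19 + 0.36 + 0.10 = 1.46
D = 1 − ½ × 1.46 = 1 − 0.730 = 0.2700

0.27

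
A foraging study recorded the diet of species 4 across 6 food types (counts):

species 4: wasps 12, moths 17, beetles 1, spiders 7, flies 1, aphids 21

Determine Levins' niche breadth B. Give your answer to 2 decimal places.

Proportions for species 4 (n=59): 12/59=0.2034, 17/59=0.2881, 1/59=0.0169, 7/59=0.1186, 1/59=0.0169, 21/59=0.3559
Σpᵢ² = 0.2034² + 0.2881² + 0.0169² + 0.1186² + 0.0169² + 0.3559² = 0.041372 + 0.083002 + 0.000286 + 0.014066 + 0.000286 + 0.126665 = 0.265677
B = 1 / 0.265677 = 3.7640

3.76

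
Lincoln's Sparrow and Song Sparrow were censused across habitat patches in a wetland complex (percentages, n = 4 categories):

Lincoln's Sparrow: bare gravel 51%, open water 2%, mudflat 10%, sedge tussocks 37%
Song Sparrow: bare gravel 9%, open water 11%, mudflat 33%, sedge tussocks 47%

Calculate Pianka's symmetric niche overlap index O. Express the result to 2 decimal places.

Convert percentages to proportions (divide by 100).
Σ p₁ᵢp₂ᵢ = 0.0459 + 0.0022 + 0.0330 + 0.1739 = 0.2550
Σp_1ᵢ² = 0.51² + 0.02² + 0.10² + 0.37² = 0.2601 + 0.0004 + 0.0100 + 0.1369 = 0.4074
Σp_2ᵢ² = 0.09² + 0.11² + 0.33² + 0.47² = 0.0081 + 0.0121 + 0.1089 + 0.2209 = 0.3500
O = 0.2550 / √(0.4074 × 0.3500) = 0.2550 / 0.37761 = 0.6753

0.68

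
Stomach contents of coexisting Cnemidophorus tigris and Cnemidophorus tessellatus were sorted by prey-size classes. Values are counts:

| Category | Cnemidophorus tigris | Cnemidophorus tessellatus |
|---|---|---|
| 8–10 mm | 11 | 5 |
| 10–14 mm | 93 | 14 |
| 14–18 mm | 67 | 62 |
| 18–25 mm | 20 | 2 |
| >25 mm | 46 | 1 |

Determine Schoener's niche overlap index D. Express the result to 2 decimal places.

0.53

Proportions for Cnemidophorus tigris (n=237): 11/237=0.0464, 93/237=0.3924, 67/237=0.2827, 20/237=0.0844, 46/237=0.1941
Proportions for Cnemidophorus tessellatus (n=84): 5/84=0.0595, 14/84=0.1667, 62/84=0.7381, 2/84=0.0238, 1/84=0.0119
Σ|p₁ᵢ − p₂ᵢ| = 0.0131 + 0.2257 + 0.4554 + 0.0606 + 0.1822 = 0.9370
D = 1 − ½ × 0.9370 = 1 − 0.46850 = 0.53150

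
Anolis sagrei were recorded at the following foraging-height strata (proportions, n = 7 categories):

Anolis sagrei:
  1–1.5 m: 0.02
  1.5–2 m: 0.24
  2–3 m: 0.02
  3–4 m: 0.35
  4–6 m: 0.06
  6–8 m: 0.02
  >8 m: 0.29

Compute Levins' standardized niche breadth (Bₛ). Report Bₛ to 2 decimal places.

0.45

Σpᵢ² = 0.02² + 0.24² + 0.02² + 0.35² + 0.06² + 0.02² + 0.29² = 0.0004 + 0.0576 + 0.0004 + 0.1225 + 0.0036 + 0.0004 + 0.0841 = 0.2690
B = 1 / 0.2690 = 3.7175
Bₛ = (B − 1)/(n − 1) = (3.7175 − 1)/(7 − 1) = 2.7175/6 = 0.4529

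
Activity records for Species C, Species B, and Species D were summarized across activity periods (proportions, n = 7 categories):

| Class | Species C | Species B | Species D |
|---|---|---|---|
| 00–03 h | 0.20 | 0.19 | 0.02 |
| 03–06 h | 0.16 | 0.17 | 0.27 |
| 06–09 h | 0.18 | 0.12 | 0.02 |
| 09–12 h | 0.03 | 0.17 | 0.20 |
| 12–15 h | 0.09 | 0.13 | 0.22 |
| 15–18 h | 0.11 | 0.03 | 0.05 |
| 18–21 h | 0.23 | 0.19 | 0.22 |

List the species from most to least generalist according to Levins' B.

Σp_Cᵢ² = 0.20² + 0.16² + 0.18² + 0.03² + 0.09² + 0.11² + 0.23² = 0.0400 + 0.0256 + 0.0324 + 0.0009 + 0.0081 + 0.0121 + 0.0529 = 0.1720
B_C = 1 / 0.1720 = 5.8140
Σp_Bᵢ² = 0.19² + 0.17² + 0.12² + 0.17² + 0.13² + 0.03² + 0.19² = 0.0361 + 0.0289 + 0.0144 + 0.0289 + 0.0169 + 0.0009 + 0.0361 = 0.1622
B_B = 1 / 0.1622 = 6.1652
Σp_Dᵢ² = 0.02² + 0.27² + 0.02² + 0.20² + 0.22² + 0.05² + 0.22² = 0.0004 + 0.0729 + 0.0004 + 0.0400 + 0.0484 + 0.0025 + 0.0484 = 0.2130
B_D = 1 / 0.2130 = 4.6948
Ranking by B (broadest → narrowest): Species B (6.17) > Species C (5.81) > Species D (4.69)

Species B > Species C > Species D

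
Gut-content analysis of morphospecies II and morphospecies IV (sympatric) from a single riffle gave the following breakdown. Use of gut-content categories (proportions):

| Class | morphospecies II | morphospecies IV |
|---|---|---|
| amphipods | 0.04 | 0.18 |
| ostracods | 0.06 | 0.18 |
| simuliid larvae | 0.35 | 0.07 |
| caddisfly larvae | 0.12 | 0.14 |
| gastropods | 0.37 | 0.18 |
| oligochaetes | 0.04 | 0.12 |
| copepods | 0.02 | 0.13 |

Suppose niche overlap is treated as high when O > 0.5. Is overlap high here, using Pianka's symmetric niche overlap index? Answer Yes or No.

Yes

Σ p₁ᵢp₂ᵢ = 0.0072 + 0.0108 + 0.0245 + 0.0168 + 0.0666 + 0.0048 + 0.0026 = 0.1333
Σp_1ᵢ² = 0.04² + 0.06² + 0.35² + 0.12² + 0.37² + 0.04² + 0.02² = 0.0016 + 0.0036 + 0.1225 + 0.0144 + 0.1369 + 0.0016 + 0.0004 = 0.2810
Σp_2ᵢ² = 0.18² + 0.18² + 0.07² + 0.14² + 0.18² + 0.12² + 0.13² = 0.0324 + 0.0324 + 0.0049 + 0.0196 + 0.0324 + 0.0144 + 0.0169 = 0.1530
O = 0.1333 / √(0.2810 × 0.1530) = 0.1333 / 0.20735 = 0.6429
O = 0.6429 > 0.5 → Yes.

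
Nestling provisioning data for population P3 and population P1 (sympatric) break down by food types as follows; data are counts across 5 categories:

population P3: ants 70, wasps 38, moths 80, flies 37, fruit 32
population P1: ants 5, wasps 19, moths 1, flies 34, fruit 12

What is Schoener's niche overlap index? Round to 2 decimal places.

0.50

Proportions for population P3 (n=257): 70/257=0.2724, 38/257=0.1479, 80/257=0.3113, 37/257=0.1440, 32/257=0.1245
Proportions for population P1 (n=71): 5/71=0.0704, 19/71=0.2676, 1/71=0.0141, 34/71=0.4789, 12/71=0.1690
Σ|p₁ᵢ − p₂ᵢ| = 0.2020 + 0.1197 + 0.2972 + 0.3349 + 0.0445 = 0.9983
D = 1 − ½ × 0.9983 = 1 − 0.49915 = 0.50085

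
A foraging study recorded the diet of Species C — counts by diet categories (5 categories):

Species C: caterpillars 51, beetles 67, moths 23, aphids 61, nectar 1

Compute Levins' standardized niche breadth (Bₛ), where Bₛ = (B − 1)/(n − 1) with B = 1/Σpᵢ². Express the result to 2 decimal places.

Proportions for Species C (n=203): 51/203=0.2512, 67/203=0.3300, 23/203=0.1133, 61/203=0.3005, 1/203=0.0049
Σpᵢ² = 0.2512² + 0.3300² + 0.1133² + 0.3005² + 0.0049² = 0.063101 + 0.108900 + 0.012837 + 0.090300 + 0.000024 = 0.275162
B = 1 / 0.275162 = 3.6342
Bₛ = (B − 1)/(n − 1) = (3.6342 − 1)/(5 − 1) = 2.6342/4 = 0.6586

0.66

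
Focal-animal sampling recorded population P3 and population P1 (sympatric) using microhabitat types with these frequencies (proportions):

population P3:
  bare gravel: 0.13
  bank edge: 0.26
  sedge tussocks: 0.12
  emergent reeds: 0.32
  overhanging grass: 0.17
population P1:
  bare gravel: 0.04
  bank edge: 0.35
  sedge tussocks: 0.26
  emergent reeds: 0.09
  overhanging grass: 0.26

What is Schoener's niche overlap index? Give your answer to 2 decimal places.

Σ|p₁ᵢ − p₂ᵢ| = 0.09 + 0.09 + 0.14 + 0.23 + 0.09 = 0.64
D = 1 − ½ × 0.64 = 1 − 0.320 = 0.6800

0.68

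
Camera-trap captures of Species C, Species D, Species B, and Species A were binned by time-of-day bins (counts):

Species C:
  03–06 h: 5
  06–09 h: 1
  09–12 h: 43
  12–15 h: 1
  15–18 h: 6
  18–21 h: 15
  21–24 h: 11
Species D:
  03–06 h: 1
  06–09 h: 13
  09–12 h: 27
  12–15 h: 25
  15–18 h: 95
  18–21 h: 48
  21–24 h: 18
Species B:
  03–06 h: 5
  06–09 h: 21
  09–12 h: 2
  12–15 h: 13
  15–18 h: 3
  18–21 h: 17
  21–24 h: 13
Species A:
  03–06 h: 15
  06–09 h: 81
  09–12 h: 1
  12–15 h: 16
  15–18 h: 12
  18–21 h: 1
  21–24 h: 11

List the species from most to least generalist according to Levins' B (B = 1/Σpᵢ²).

Species B > Species D > Species C > Species A

Proportions for Species C (n=82): 5/82=0.0610, 1/82=0.0122, 43/82=0.5244, 1/82=0.0122, 6/82=0.0732, 15/82=0.1829, 11/82=0.1341
Proportions for Species D (n=227): 1/227=0.0044, 13/227=0.0573, 27/227=0.1189, 25/227=0.1101, 95/227=0.4185, 48/227=0.2115, 18/227=0.0793
Proportions for Species B (n=74): 5/74=0.0676, 21/74=0.2838, 2/74=0.0270, 13/74=0.1757, 3/74=0.0405, 17/74=0.2297, 13/74=0.1757
Proportions for Species A (n=137): 15/137=0.1095, 81/137=0.5912, 1/137=0.0073, 16/137=0.1168, 12/137=0.0876, 1/137=0.0073, 11/137=0.0803
Σp_Cᵢ² = 0.0610² + 0.0122² + 0.5244² + 0.0122² + 0.0732² + 0.1829² + 0.1341² = 0.003721 + 0.000149 + 0.274995 + 0.000149 + 0.005358 + 0.033452 + 0.017983 = 0.335807
B_C = 1 / 0.335807 = 2.9779
Σp_Dᵢ² = 0.0044² + 0.0573² + 0.1189² + 0.1101² + 0.4185² + 0.2115² + 0.0793² = 0.000019 + 0.003283 + 0.014137 + 0.012122 + 0.175142 + 0.044732 + 0.006288 = 0.255723
B_D = 1 / 0.255723 = 3.9105
Σp_Bᵢ² = 0.0676² + 0.2838² + 0.0270² + 0.1757² + 0.0405² + 0.2297² + 0.1757² = 0.004570 + 0.080542 + 0.000729 + 0.030870 + 0.001640 + 0.052762 + 0.030870 = 0.201983
B_B = 1 / 0.201983 = 4.9509
Σp_Aᵢ² = 0.1095² + 0.5912² + 0.0073² + 0.1168² + 0.0876² + 0.0073² + 0.0803² = 0.011990 + 0.349517 + 0.000053 + 0.013642 + 0.007674 + 0.000053 + 0.006448 = 0.389377
B_A = 1 / 0.389377 = 2.5682
Ranking by B (broadest → narrowest): Species B (4.95) > Species D (3.91) > Species C (2.98) > Species A (2.57)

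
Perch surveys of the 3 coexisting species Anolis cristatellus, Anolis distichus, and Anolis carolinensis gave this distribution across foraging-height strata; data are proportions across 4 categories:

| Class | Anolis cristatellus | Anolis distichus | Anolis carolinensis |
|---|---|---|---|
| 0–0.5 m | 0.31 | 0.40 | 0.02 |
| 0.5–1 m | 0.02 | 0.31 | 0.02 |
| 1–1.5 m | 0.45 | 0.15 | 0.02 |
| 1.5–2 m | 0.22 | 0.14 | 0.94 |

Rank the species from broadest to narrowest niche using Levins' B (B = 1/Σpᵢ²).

Anolis distichus > Anolis cristatellus > Anolis carolinensis

Σp_crisᵢ² = 0.31² + 0.02² + 0.45² + 0.22² = 0.0961 + 0.0004 + 0.2025 + 0.0484 = 0.3474
B_cris = 1 / 0.3474 = 2.8785
Σp_distᵢ² = 0.40² + 0.31² + 0.15² + 0.14² = 0.1600 + 0.0961 + 0.0225 + 0.0196 = 0.2982
B_dist = 1 / 0.2982 = 3.3535
Σp_caroᵢ² = 0.02² + 0.02² + 0.02² + 0.94² = 0.0004 + 0.0004 + 0.0004 + 0.8836 = 0.8848
B_caro = 1 / 0.8848 = 1.1302
Ranking by B (broadest → narrowest): Anolis distichus (3.35) > Anolis cristatellus (2.88) > Anolis carolinensis (1.13)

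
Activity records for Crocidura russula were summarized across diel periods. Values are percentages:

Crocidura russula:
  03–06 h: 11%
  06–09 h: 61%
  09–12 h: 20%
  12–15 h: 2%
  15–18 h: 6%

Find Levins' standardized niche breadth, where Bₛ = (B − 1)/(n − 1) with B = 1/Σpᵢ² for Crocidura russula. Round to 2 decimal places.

Convert percentages to proportions (divide by 100).
Σpᵢ² = 0.11² + 0.61² + 0.20² + 0.02² + 0.06² = 0.0121 + 0.3721 + 0.0400 + 0.0004 + 0.0036 = 0.4282
B = 1 / 0.4282 = 2.3354
Bₛ = (B − 1)/(n − 1) = (2.3354 − 1)/(5 − 1) = 1.3354/4 = 0.3339

0.33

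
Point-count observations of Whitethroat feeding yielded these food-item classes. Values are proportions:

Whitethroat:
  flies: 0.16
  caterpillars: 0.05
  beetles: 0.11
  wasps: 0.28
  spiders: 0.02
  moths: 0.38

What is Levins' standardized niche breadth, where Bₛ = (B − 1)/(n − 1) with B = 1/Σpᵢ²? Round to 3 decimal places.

Σpᵢ² = 0.16² + 0.05² + 0.11² + 0.28² + 0.02² + 0.38² = 0.0256 + 0.0025 + 0.0121 + 0.0784 + 0.0004 + 0.1444 = 0.2634
B = 1 / 0.2634 = 3.79651
Bₛ = (B − 1)/(n − 1) = (3.79651 − 1)/(6 − 1) = 2.79651/5 = 0.55930

0.559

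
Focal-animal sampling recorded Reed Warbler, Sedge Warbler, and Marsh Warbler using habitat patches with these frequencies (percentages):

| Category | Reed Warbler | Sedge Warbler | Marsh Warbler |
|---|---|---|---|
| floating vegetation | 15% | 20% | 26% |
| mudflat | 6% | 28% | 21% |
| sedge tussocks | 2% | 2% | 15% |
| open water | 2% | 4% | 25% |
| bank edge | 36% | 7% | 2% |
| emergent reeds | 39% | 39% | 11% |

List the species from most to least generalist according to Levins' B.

Convert percentages to proportions (divide by 100).
Σp_Reedᵢ² = 0.15² + 0.06² + 0.02² + 0.02² + 0.36² + 0.39² = 0.0225 + 0.0036 + 0.0004 + 0.0004 + 0.1296 + 0.1521 = 0.3086
B_Reed = 1 / 0.3086 = 3.2404
Σp_Sedgᵢ² = 0.20² + 0.28² + 0.02² + 0.04² + 0.07² + 0.39² = 0.0400 + 0.0784 + 0.0004 + 0.0016 + 0.0049 + 0.1521 = 0.2774
B_Sedg = 1 / 0.2774 = 3.6049
Σp_Marsᵢ² = 0.26² + 0.21² + 0.15² + 0.25² + 0.02² + 0.11² = 0.0676 + 0.0441 + 0.0225 + 0.0625 + 0.0004 + 0.0121 = 0.2092
B_Mars = 1 / 0.2092 = 4.7801
Ranking by B (broadest → narrowest): Marsh Warbler (4.78) > Sedge Warbler (3.60) > Reed Warbler (3.24)

Marsh Warbler > Sedge Warbler > Reed Warbler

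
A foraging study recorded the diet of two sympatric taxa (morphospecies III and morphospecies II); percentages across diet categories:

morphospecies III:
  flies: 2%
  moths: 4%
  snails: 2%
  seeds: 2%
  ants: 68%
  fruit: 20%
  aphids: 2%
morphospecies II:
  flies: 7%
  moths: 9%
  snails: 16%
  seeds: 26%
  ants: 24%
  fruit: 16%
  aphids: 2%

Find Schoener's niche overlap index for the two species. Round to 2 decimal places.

0.52

Convert percentages to proportions (divide by 100).
Σ|p₁ᵢ − p₂ᵢ| = 0.05 + 0.05 + 0.14 + 0.24 + 0.44 + 0.04 + 0.00 = 0.96
D = 1 − ½ × 0.96 = 1 − 0.480 = 0.5200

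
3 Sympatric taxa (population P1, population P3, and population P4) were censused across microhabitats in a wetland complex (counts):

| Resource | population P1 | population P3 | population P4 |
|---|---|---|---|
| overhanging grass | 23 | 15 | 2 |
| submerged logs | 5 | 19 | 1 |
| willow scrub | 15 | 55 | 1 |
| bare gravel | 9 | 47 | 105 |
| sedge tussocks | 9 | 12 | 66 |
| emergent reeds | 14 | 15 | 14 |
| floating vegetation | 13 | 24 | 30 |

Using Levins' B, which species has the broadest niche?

Proportions for population P1 (n=88): 23/88=0.2614, 5/88=0.0568, 15/88=0.1705, 9/88=0.1023, 9/88=0.1023, 14/88=0.1591, 13/88=0.1477
Proportions for population P3 (n=187): 15/187=0.0802, 19/187=0.1016, 55/187=0.2941, 47/187=0.2513, 12/187=0.0642, 15/187=0.0802, 24/187=0.1283
Proportions for population P4 (n=219): 2/219=0.0091, 1/219=0.0046, 1/219=0.0046, 105/219=0.4795, 66/219=0.3014, 14/219=0.0639, 30/219=0.1370
Σp_P1ᵢ² = 0.2614² + 0.0568² + 0.1705² + 0.1023² + 0.1023² + 0.1591² + 0.1477² = 0.068330 + 0.003226 + 0.029070 + 0.010465 + 0.010465 + 0.025313 + 0.021815 = 0.168684
B_P1 = 1 / 0.168684 = 5.9282
Σp_P3ᵢ² = 0.0802² + 0.1016² + 0.2941² + 0.2513² + 0.0642² + 0.0802² + 0.1283² = 0.006432 + 0.010323 + 0.086495 + 0.063152 + 0.004122 + 0.006432 + 0.016461 = 0.193417
B_P3 = 1 / 0.193417 = 5.1702
Σp_P4ᵢ² = 0.0091² + 0.0046² + 0.0046² + 0.4795² + 0.3014² + 0.0639² + 0.1370² = 0.000083 + 0.000021 + 0.000021 + 0.229920 + 0.090842 + 0.004083 + 0.018769 = 0.343739
B_P4 = 1 / 0.343739 = 2.9092
Highest B → broadest niche (most generalist): population P1 (B = 5.93).

population P1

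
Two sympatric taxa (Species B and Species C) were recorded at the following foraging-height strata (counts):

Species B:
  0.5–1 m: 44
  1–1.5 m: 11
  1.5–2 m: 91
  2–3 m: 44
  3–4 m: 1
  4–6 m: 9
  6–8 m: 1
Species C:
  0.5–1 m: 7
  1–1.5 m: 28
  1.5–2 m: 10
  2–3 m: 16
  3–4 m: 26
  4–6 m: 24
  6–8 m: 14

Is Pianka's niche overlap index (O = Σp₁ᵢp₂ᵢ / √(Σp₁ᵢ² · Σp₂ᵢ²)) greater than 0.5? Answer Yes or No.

No

Proportions for Species B (n=201): 44/201=0.2189, 11/201=0.0547, 91/201=0.4527, 44/201=0.2189, 1/201=0.0050, 9/201=0.0448, 1/201=0.0050
Proportions for Species C (n=125): 7/125=0.0560, 28/125=0.2240, 10/125=0.0800, 16/125=0.1280, 26/125=0.2080, 24/125=0.1920, 14/125=0.1120
Σ p₁ᵢp₂ᵢ = 0.012258 + 0.012253 + 0.036216 + 0.028019 + 0.001040 + 0.008602 + 0.000560 = 0.098948
Σp_1ᵢ² = 0.2189² + 0.0547² + 0.4527² + 0.2189² + 0.0050² + 0.0448² + 0.0050² = 0.047917 + 0.002992 + 0.204937 + 0.047917 + 0.000025 + 0.002007 + 0.000025 = 0.305820
Σp_2ᵢ² = 0.0560² + 0.2240² + 0.0800² + 0.1280² + 0.2080² + 0.1920² + 0.1120² = 0.003136 + 0.050176 + 0.006400 + 0.016384 + 0.043264 + 0.036864 + 0.012544 = 0.168768
O = 0.098948 / √(0.305820 × 0.168768) = 0.098948 / 0.2271841 = 0.4355
O = 0.4355 < 0.5 → No.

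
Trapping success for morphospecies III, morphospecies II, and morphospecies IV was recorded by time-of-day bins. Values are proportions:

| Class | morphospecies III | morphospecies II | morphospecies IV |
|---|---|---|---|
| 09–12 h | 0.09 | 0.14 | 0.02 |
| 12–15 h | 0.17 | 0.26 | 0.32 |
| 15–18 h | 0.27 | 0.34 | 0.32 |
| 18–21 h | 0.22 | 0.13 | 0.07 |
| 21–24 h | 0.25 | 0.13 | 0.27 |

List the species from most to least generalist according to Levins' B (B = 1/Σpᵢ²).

Σp_IIIᵢ² = 0.09² + 0.17² + 0.27² + 0.22² + 0.25² = 0.0081 + 0.0289 + 0.0729 + 0.0484 + 0.0625 = 0.2208
B_III = 1 / 0.2208 = 4.5290
Σp_IIᵢ² = 0.14² + 0.26² + 0.34² + 0.13² + 0.13² = 0.0196 + 0.0676 + 0.1156 + 0.0169 + 0.0169 = 0.2366
B_II = 1 / 0.2366 = 4.2265
Σp_IVᵢ² = 0.02² + 0.32² + 0.32² + 0.07² + 0.27² = 0.0004 + 0.1024 + 0.1024 + 0.0049 + 0.0729 = 0.2830
B_IV = 1 / 0.2830 = 3.5336
Ranking by B (broadest → narrowest): morphospecies III (4.53) > morphospecies II (4.23) > morphospecies IV (3.53)

morphospecies III > morphospecies II > morphospecies IV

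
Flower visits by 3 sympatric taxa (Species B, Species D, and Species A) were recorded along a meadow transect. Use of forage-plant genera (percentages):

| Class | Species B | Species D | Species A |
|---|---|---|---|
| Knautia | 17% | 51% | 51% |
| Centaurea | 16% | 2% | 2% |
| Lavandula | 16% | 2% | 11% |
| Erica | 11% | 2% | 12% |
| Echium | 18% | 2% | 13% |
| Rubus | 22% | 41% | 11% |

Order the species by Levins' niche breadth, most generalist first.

Species B > Species A > Species D

Convert percentages to proportions (divide by 100).
Σp_Bᵢ² = 0.17² + 0.16² + 0.16² + 0.11² + 0.18² + 0.22² = 0.0289 + 0.0256 + 0.0256 + 0.0121 + 0.0324 + 0.0484 = 0.1730
B_B = 1 / 0.1730 = 5.7803
Σp_Dᵢ² = 0.51² + 0.02² + 0.02² + 0.02² + 0.02² + 0.41² = 0.2601 + 0.0004 + 0.0004 + 0.0004 + 0.0004 + 0.1681 = 0.4298
B_D = 1 / 0.4298 = 2.3267
Σp_Aᵢ² = 0.51² + 0.02² + 0.11² + 0.12² + 0.13² + 0.11² = 0.2601 + 0.0004 + 0.0121 + 0.0144 + 0.0169 + 0.0121 = 0.3160
B_A = 1 / 0.3160 = 3.1646
Ranking by B (broadest → narrowest): Species B (5.78) > Species A (3.16) > Species D (2.33)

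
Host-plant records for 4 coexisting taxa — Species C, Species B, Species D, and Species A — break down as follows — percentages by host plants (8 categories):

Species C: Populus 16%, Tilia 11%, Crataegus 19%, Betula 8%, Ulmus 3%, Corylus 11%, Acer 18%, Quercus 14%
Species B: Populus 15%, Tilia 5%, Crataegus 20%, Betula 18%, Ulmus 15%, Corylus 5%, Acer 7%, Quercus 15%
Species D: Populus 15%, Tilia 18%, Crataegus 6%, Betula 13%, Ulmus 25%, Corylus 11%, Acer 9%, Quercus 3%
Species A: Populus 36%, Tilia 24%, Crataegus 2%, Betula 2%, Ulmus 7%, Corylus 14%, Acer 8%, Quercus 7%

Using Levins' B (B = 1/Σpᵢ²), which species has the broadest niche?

Species C

Convert percentages to proportions (divide by 100).
Σp_Cᵢ² = 0.16² + 0.11² + 0.19² + 0.08² + 0.03² + 0.11² + 0.18² + 0.14² = 0.0256 + 0.0121 + 0.0361 + 0.0064 + 0.0009 + 0.0121 + 0.0324 + 0.0196 = 0.1452
B_C = 1 / 0.1452 = 6.8871
Σp_Bᵢ² = 0.15² + 0.05² + 0.20² + 0.18² + 0.15² + 0.05² + 0.07² + 0.15² = 0.0225 + 0.0025 + 0.0400 + 0.0324 + 0.0225 + 0.0025 + 0.0049 + 0.0225 = 0.1498
B_B = 1 / 0.1498 = 6.6756
Σp_Dᵢ² = 0.15² + 0.18² + 0.06² + 0.13² + 0.25² + 0.11² + 0.09² + 0.03² = 0.0225 + 0.0324 + 0.0036 + 0.0169 + 0.0625 + 0.0121 + 0.0081 + 0.0009 = 0.1590
B_D = 1 / 0.1590 = 6.2893
Σp_Aᵢ² = 0.36² + 0.24² + 0.02² + 0.02² + 0.07² + 0.14² + 0.08² + 0.07² = 0.1296 + 0.0576 + 0.0004 + 0.0004 + 0.0049 + 0.0196 + 0.0064 + 0.0049 = 0.2238
B_A = 1 / 0.2238 = 4.4683
Highest B → broadest niche (most generalist): Species C (B = 6.89).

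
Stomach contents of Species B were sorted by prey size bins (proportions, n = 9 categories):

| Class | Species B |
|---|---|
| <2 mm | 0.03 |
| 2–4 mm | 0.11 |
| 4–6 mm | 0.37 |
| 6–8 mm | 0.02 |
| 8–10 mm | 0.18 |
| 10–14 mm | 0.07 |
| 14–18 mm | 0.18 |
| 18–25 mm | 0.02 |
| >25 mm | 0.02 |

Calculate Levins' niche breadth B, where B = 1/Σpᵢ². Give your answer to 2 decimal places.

4.53

Σpᵢ² = 0.03² + 0.11² + 0.37² + 0.02² + 0.18² + 0.07² + 0.18² + 0.02² + 0.02² = 0.0009 + 0.0121 + 0.1369 + 0.0004 + 0.0324 + 0.0049 + 0.0324 + 0.0004 + 0.0004 = 0.2208
B = 1 / 0.2208 = 4.5290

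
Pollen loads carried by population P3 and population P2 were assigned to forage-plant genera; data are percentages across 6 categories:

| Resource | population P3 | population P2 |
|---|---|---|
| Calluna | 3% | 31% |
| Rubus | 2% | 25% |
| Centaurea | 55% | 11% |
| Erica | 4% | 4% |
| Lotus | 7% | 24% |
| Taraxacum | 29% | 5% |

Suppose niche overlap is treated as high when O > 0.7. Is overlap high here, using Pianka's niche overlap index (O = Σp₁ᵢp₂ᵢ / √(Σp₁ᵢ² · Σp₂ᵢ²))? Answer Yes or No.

No

Convert percentages to proportions (divide by 100).
Σ p₁ᵢp₂ᵢ = 0.0093 + 0.0050 + 0.0605 + 0.0016 + 0.0168 + 0.0145 = 0.1077
Σp_1ᵢ² = 0.03² + 0.02² + 0.55² + 0.04² + 0.07² + 0.29² = 0.0009 + 0.0004 + 0.3025 + 0.0016 + 0.0049 + 0.0841 = 0.3944
Σp_2ᵢ² = 0.31² + 0.25² + 0.11² + 0.04² + 0.24² + 0.05² = 0.0961 + 0.0625 + 0.0121 + 0.0016 + 0.0576 + 0.0025 = 0.2324
O = 0.1077 / √(0.3944 × 0.2324) = 0.1077 / 0.30275 = 0.3557
O = 0.3557 < 0.7 → No.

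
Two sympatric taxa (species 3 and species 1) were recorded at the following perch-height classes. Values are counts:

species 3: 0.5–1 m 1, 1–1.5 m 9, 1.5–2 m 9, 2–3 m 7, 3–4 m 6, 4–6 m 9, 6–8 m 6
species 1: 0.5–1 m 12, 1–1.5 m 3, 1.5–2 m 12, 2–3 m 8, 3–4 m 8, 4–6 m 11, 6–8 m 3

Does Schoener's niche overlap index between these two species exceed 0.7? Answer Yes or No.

Yes

Proportions for species 3 (n=47): 1/47=0.0213, 9/47=0.1915, 9/47=0.1915, 7/47=0.1489, 6/47=0.1277, 9/47=0.1915, 6/47=0.1277
Proportions for species 1 (n=57): 12/57=0.2105, 3/57=0.0526, 12/57=0.2105, 8/57=0.1404, 8/57=0.1404, 11/57=0.1930, 3/57=0.0526
Σ|p₁ᵢ − p₂ᵢ| = 0.1892 + 0.1389 + 0.0190 + 0.0085 + 0.0127 + 0.0015 + 0.0751 = 0.4449
D = 1 − ½ × 0.4449 = 1 − 0.22245 = 0.77755
D = 0.77755 > 0.7 → Yes.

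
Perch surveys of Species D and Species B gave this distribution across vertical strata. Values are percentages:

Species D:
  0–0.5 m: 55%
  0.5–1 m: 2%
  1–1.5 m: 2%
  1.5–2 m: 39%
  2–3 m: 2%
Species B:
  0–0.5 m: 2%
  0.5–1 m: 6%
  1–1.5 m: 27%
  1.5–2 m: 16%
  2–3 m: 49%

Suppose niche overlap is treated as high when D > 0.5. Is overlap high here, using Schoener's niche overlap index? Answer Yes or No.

No

Convert percentages to proportions (divide by 100).
Σ|p₁ᵢ − p₂ᵢ| = 0.53 + 0.04 + 0.25 + 0.23 + 0.47 = 1.52
D = 1 − ½ × 1.52 = 1 − 0.760 = 0.2400
D = 0.2400 < 0.5 → No.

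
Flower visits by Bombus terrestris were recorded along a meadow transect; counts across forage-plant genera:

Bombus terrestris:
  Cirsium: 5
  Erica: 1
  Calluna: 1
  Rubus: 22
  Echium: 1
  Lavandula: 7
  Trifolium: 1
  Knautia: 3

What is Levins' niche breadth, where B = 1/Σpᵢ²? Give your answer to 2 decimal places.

Proportions for Bombus terrestris (n=41): 5/41=0.1220, 1/41=0.0244, 1/41=0.0244, 22/41=0.5366, 1/41=0.0244, 7/41=0.1707, 1/41=0.0244, 3/41=0.0732
Σpᵢ² = 0.1220² + 0.0244² + 0.0244² + 0.5366² + 0.0244² + 0.1707² + 0.0244² + 0.0732² = 0.014884 + 0.000595 + 0.000595 + 0.287940 + 0.000595 + 0.029138 + 0.000595 + 0.005358 = 0.339700
B = 1 / 0.339700 = 2.9438

2.94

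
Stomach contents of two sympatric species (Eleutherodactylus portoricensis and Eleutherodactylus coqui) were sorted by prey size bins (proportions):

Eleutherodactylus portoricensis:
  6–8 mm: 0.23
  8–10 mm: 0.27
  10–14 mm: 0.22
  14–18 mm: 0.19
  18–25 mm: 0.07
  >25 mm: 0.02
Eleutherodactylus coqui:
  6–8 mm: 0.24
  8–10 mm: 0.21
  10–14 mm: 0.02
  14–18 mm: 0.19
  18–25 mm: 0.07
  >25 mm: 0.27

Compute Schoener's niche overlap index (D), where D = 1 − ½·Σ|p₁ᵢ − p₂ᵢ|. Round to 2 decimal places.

Σ|p₁ᵢ − p₂ᵢ| = 0.01 + 0.06 + 0.20 + 0.00 + 0.00 + 0.25 = 0.52
D = 1 − ½ × 0.52 = 1 − 0.260 = 0.7400

0.74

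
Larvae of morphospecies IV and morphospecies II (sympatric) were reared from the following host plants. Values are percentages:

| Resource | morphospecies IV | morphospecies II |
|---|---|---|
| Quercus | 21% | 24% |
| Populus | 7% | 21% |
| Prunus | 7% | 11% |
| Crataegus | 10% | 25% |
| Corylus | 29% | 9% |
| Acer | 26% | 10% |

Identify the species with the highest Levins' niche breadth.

Convert percentages to proportions (divide by 100).
Σp_IVᵢ² = 0.21² + 0.07² + 0.07² + 0.10² + 0.29² + 0.26² = 0.0441 + 0.0049 + 0.0049 + 0.0100 + 0.0841 + 0.0676 = 0.2156
B_IV = 1 / 0.2156 = 4.6382
Σp_IIᵢ² = 0.24² + 0.21² + 0.11² + 0.25² + 0.09² + 0.10² = 0.0576 + 0.0441 + 0.0121 + 0.0625 + 0.0081 + 0.0100 = 0.1944
B_II = 1 / 0.1944 = 5.1440
Highest B → broadest niche (most generalist): morphospecies II (B = 5.14).

morphospecies II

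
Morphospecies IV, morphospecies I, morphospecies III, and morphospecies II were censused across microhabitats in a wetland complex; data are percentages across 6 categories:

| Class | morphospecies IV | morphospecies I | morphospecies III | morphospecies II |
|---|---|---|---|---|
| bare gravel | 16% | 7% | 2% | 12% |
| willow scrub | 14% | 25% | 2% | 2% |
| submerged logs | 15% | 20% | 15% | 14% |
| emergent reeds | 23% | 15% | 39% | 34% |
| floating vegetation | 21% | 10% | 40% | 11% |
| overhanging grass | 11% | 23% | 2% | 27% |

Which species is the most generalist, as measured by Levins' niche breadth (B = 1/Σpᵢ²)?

morphospecies IV

Convert percentages to proportions (divide by 100).
Σp_IVᵢ² = 0.16² + 0.14² + 0.15² + 0.23² + 0.21² + 0.11² = 0.0256 + 0.0196 + 0.0225 + 0.0529 + 0.0441 + 0.0121 = 0.1768
B_IV = 1 / 0.1768 = 5.6561
Σp_Iᵢ² = 0.07² + 0.25² + 0.20² + 0.15² + 0.10² + 0.23² = 0.0049 + 0.0625 + 0.0400 + 0.0225 + 0.0100 + 0.0529 = 0.1928
B_I = 1 / 0.1928 = 5.1867
Σp_IIIᵢ² = 0.02² + 0.02² + 0.15² + 0.39² + 0.40² + 0.02² = 0.0004 + 0.0004 + 0.0225 + 0.1521 + 0.1600 + 0.0004 = 0.3358
B_III = 1 / 0.3358 = 2.9780
Σp_IIᵢ² = 0.12² + 0.02² + 0.14² + 0.34² + 0.11² + 0.27² = 0.0144 + 0.0004 + 0.0196 + 0.1156 + 0.0121 + 0.0729 = 0.2350
B_II = 1 / 0.2350 = 4.2553
Highest B → broadest niche (most generalist): morphospecies IV (B = 5.66).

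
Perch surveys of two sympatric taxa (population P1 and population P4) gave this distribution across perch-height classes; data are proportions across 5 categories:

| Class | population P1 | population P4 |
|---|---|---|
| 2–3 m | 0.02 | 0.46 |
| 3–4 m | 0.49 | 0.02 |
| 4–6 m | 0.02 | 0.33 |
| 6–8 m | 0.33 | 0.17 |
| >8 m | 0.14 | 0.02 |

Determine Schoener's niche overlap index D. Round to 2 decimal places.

Σ|p₁ᵢ − p₂ᵢ| = 0.44 + 0.47 + 0.31 + 0.16 + 0.12 = 1.50
D = 1 − ½ × 1.50 = 1 − 0.750 = 0.2500

0.25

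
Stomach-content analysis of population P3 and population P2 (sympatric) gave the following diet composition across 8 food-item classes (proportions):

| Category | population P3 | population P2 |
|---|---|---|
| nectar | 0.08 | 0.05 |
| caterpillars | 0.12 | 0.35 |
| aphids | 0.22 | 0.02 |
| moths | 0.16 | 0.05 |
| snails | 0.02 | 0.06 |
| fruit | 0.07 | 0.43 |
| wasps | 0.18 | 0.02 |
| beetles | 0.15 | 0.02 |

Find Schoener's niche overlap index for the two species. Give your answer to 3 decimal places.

Σ|p₁ᵢ − p₂ᵢ| = 0.03 + 0.23 + 0.20 + 0.11 + 0.04 + 0.36 + 0.16 + 0.13 = 1.26
D = 1 − ½ × 1.26 = 1 − 0.630 = 0.37000

0.370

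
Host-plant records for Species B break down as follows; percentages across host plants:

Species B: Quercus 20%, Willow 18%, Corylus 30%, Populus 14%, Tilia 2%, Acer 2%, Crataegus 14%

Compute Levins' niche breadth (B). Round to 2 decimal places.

4.94

Convert percentages to proportions (divide by 100).
Σpᵢ² = 0.20² + 0.18² + 0.30² + 0.14² + 0.02² + 0.02² + 0.14² = 0.0400 + 0.0324 + 0.0900 + 0.0196 + 0.0004 + 0.0004 + 0.0196 = 0.2024
B = 1 / 0.2024 = 4.9407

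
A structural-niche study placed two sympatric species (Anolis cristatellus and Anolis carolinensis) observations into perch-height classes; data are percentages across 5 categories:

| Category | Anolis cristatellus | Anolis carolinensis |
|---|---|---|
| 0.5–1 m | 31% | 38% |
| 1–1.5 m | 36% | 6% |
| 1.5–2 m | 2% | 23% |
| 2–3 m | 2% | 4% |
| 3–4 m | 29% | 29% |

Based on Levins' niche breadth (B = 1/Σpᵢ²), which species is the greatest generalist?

Convert percentages to proportions (divide by 100).
Σp_crisᵢ² = 0.31² + 0.36² + 0.02² + 0.02² + 0.29² = 0.0961 + 0.1296 + 0.0004 + 0.0004 + 0.0841 = 0.3106
B_cris = 1 / 0.3106 = 3.2196
Σp_caroᵢ² = 0.38² + 0.06² + 0.23² + 0.04² + 0.29² = 0.1444 + 0.0036 + 0.0529 + 0.0016 + 0.0841 = 0.2866
B_caro = 1 / 0.2866 = 3.4892
Highest B → broadest niche (most generalist): Anolis carolinensis (B = 3.49).

Anolis carolinensis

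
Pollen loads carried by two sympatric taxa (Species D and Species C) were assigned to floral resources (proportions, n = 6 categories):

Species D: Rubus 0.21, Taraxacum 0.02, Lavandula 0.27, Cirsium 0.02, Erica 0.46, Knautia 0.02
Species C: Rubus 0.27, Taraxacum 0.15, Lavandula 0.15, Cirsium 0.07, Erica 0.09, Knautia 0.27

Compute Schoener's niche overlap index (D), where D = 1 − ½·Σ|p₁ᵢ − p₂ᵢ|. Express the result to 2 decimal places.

0.51

Σ|p₁ᵢ − p₂ᵢ| = 0.06 + 0.13 + 0.12 + 0.05 + 0.37 + 0.25 = 0.98
D = 1 − ½ × 0.98 = 1 − 0.490 = 0.5100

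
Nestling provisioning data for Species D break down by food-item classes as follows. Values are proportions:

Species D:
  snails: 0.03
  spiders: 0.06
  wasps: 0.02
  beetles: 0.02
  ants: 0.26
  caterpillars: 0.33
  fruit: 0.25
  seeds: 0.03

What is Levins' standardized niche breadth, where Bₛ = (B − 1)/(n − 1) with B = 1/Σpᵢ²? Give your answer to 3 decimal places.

0.440

Σpᵢ² = 0.03² + 0.06² + 0.02² + 0.02² + 0.26² + 0.33² + 0.25² + 0.03² = 0.0009 + 0.0036 + 0.0004 + 0.0004 + 0.0676 + 0.1089 + 0.0625 + 0.0009 = 0.2452
B = 1 / 0.2452 = 4.07830
Bₛ = (B − 1)/(n − 1) = (4.07830 − 1)/(8 − 1) = 3.07830/7 = 0.43976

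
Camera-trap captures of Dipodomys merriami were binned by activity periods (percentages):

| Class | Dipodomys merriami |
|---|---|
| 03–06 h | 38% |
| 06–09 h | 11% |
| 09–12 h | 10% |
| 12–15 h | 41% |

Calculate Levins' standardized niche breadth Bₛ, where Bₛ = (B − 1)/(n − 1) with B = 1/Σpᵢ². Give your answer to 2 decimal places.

0.66

Convert percentages to proportions (divide by 100).
Σpᵢ² = 0.38² + 0.11² + 0.10² + 0.41² = 0.1444 + 0.0121 + 0.0100 + 0.1681 = 0.3346
B = 1 / 0.3346 = 2.9886
Bₛ = (B − 1)/(n − 1) = (2.9886 − 1)/(4 − 1) = 1.9886/3 = 0.6629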